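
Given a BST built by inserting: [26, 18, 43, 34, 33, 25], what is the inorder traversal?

Tree insertion order: [26, 18, 43, 34, 33, 25]
Tree (level-order array): [26, 18, 43, None, 25, 34, None, None, None, 33]
Inorder traversal: [18, 25, 26, 33, 34, 43]


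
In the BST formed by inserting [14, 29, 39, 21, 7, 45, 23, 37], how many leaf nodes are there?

Tree built from: [14, 29, 39, 21, 7, 45, 23, 37]
Tree (level-order array): [14, 7, 29, None, None, 21, 39, None, 23, 37, 45]
Rule: A leaf has 0 children.
Per-node child counts:
  node 14: 2 child(ren)
  node 7: 0 child(ren)
  node 29: 2 child(ren)
  node 21: 1 child(ren)
  node 23: 0 child(ren)
  node 39: 2 child(ren)
  node 37: 0 child(ren)
  node 45: 0 child(ren)
Matching nodes: [7, 23, 37, 45]
Count of leaf nodes: 4


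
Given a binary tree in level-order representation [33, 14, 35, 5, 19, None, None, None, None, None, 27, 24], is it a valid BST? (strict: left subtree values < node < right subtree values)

Level-order array: [33, 14, 35, 5, 19, None, None, None, None, None, 27, 24]
Validate using subtree bounds (lo, hi): at each node, require lo < value < hi,
then recurse left with hi=value and right with lo=value.
Preorder trace (stopping at first violation):
  at node 33 with bounds (-inf, +inf): OK
  at node 14 with bounds (-inf, 33): OK
  at node 5 with bounds (-inf, 14): OK
  at node 19 with bounds (14, 33): OK
  at node 27 with bounds (19, 33): OK
  at node 24 with bounds (19, 27): OK
  at node 35 with bounds (33, +inf): OK
No violation found at any node.
Result: Valid BST


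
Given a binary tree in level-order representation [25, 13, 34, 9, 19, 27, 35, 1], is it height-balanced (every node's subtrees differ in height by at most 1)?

Tree (level-order array): [25, 13, 34, 9, 19, 27, 35, 1]
Definition: a tree is height-balanced if, at every node, |h(left) - h(right)| <= 1 (empty subtree has height -1).
Bottom-up per-node check:
  node 1: h_left=-1, h_right=-1, diff=0 [OK], height=0
  node 9: h_left=0, h_right=-1, diff=1 [OK], height=1
  node 19: h_left=-1, h_right=-1, diff=0 [OK], height=0
  node 13: h_left=1, h_right=0, diff=1 [OK], height=2
  node 27: h_left=-1, h_right=-1, diff=0 [OK], height=0
  node 35: h_left=-1, h_right=-1, diff=0 [OK], height=0
  node 34: h_left=0, h_right=0, diff=0 [OK], height=1
  node 25: h_left=2, h_right=1, diff=1 [OK], height=3
All nodes satisfy the balance condition.
Result: Balanced


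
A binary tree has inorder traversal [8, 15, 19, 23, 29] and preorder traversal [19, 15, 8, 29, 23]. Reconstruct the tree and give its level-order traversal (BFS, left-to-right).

Inorder:  [8, 15, 19, 23, 29]
Preorder: [19, 15, 8, 29, 23]
Algorithm: preorder visits root first, so consume preorder in order;
for each root, split the current inorder slice at that value into
left-subtree inorder and right-subtree inorder, then recurse.
Recursive splits:
  root=19; inorder splits into left=[8, 15], right=[23, 29]
  root=15; inorder splits into left=[8], right=[]
  root=8; inorder splits into left=[], right=[]
  root=29; inorder splits into left=[23], right=[]
  root=23; inorder splits into left=[], right=[]
Reconstructed level-order: [19, 15, 29, 8, 23]


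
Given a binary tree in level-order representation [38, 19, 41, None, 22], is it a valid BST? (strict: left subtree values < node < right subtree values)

Level-order array: [38, 19, 41, None, 22]
Validate using subtree bounds (lo, hi): at each node, require lo < value < hi,
then recurse left with hi=value and right with lo=value.
Preorder trace (stopping at first violation):
  at node 38 with bounds (-inf, +inf): OK
  at node 19 with bounds (-inf, 38): OK
  at node 22 with bounds (19, 38): OK
  at node 41 with bounds (38, +inf): OK
No violation found at any node.
Result: Valid BST


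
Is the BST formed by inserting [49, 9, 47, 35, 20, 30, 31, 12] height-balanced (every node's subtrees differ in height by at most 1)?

Tree (level-order array): [49, 9, None, None, 47, 35, None, 20, None, 12, 30, None, None, None, 31]
Definition: a tree is height-balanced if, at every node, |h(left) - h(right)| <= 1 (empty subtree has height -1).
Bottom-up per-node check:
  node 12: h_left=-1, h_right=-1, diff=0 [OK], height=0
  node 31: h_left=-1, h_right=-1, diff=0 [OK], height=0
  node 30: h_left=-1, h_right=0, diff=1 [OK], height=1
  node 20: h_left=0, h_right=1, diff=1 [OK], height=2
  node 35: h_left=2, h_right=-1, diff=3 [FAIL (|2--1|=3 > 1)], height=3
  node 47: h_left=3, h_right=-1, diff=4 [FAIL (|3--1|=4 > 1)], height=4
  node 9: h_left=-1, h_right=4, diff=5 [FAIL (|-1-4|=5 > 1)], height=5
  node 49: h_left=5, h_right=-1, diff=6 [FAIL (|5--1|=6 > 1)], height=6
Node 35 violates the condition: |2 - -1| = 3 > 1.
Result: Not balanced


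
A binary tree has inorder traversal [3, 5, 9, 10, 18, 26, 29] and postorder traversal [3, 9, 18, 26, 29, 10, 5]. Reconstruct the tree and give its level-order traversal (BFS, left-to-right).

Inorder:   [3, 5, 9, 10, 18, 26, 29]
Postorder: [3, 9, 18, 26, 29, 10, 5]
Algorithm: postorder visits root last, so walk postorder right-to-left;
each value is the root of the current inorder slice — split it at that
value, recurse on the right subtree first, then the left.
Recursive splits:
  root=5; inorder splits into left=[3], right=[9, 10, 18, 26, 29]
  root=10; inorder splits into left=[9], right=[18, 26, 29]
  root=29; inorder splits into left=[18, 26], right=[]
  root=26; inorder splits into left=[18], right=[]
  root=18; inorder splits into left=[], right=[]
  root=9; inorder splits into left=[], right=[]
  root=3; inorder splits into left=[], right=[]
Reconstructed level-order: [5, 3, 10, 9, 29, 26, 18]


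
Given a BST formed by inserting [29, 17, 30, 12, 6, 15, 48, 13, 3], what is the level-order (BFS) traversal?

Tree insertion order: [29, 17, 30, 12, 6, 15, 48, 13, 3]
Tree (level-order array): [29, 17, 30, 12, None, None, 48, 6, 15, None, None, 3, None, 13]
BFS from the root, enqueuing left then right child of each popped node:
  queue [29] -> pop 29, enqueue [17, 30], visited so far: [29]
  queue [17, 30] -> pop 17, enqueue [12], visited so far: [29, 17]
  queue [30, 12] -> pop 30, enqueue [48], visited so far: [29, 17, 30]
  queue [12, 48] -> pop 12, enqueue [6, 15], visited so far: [29, 17, 30, 12]
  queue [48, 6, 15] -> pop 48, enqueue [none], visited so far: [29, 17, 30, 12, 48]
  queue [6, 15] -> pop 6, enqueue [3], visited so far: [29, 17, 30, 12, 48, 6]
  queue [15, 3] -> pop 15, enqueue [13], visited so far: [29, 17, 30, 12, 48, 6, 15]
  queue [3, 13] -> pop 3, enqueue [none], visited so far: [29, 17, 30, 12, 48, 6, 15, 3]
  queue [13] -> pop 13, enqueue [none], visited so far: [29, 17, 30, 12, 48, 6, 15, 3, 13]
Result: [29, 17, 30, 12, 48, 6, 15, 3, 13]


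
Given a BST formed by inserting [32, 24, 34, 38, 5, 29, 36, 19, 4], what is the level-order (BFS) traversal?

Tree insertion order: [32, 24, 34, 38, 5, 29, 36, 19, 4]
Tree (level-order array): [32, 24, 34, 5, 29, None, 38, 4, 19, None, None, 36]
BFS from the root, enqueuing left then right child of each popped node:
  queue [32] -> pop 32, enqueue [24, 34], visited so far: [32]
  queue [24, 34] -> pop 24, enqueue [5, 29], visited so far: [32, 24]
  queue [34, 5, 29] -> pop 34, enqueue [38], visited so far: [32, 24, 34]
  queue [5, 29, 38] -> pop 5, enqueue [4, 19], visited so far: [32, 24, 34, 5]
  queue [29, 38, 4, 19] -> pop 29, enqueue [none], visited so far: [32, 24, 34, 5, 29]
  queue [38, 4, 19] -> pop 38, enqueue [36], visited so far: [32, 24, 34, 5, 29, 38]
  queue [4, 19, 36] -> pop 4, enqueue [none], visited so far: [32, 24, 34, 5, 29, 38, 4]
  queue [19, 36] -> pop 19, enqueue [none], visited so far: [32, 24, 34, 5, 29, 38, 4, 19]
  queue [36] -> pop 36, enqueue [none], visited so far: [32, 24, 34, 5, 29, 38, 4, 19, 36]
Result: [32, 24, 34, 5, 29, 38, 4, 19, 36]


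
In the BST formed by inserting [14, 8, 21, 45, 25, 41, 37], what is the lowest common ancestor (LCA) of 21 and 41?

Tree insertion order: [14, 8, 21, 45, 25, 41, 37]
Tree (level-order array): [14, 8, 21, None, None, None, 45, 25, None, None, 41, 37]
In a BST, the LCA of p=21, q=41 is the first node v on the
root-to-leaf path with p <= v <= q (go left if both < v, right if both > v).
Walk from root:
  at 14: both 21 and 41 > 14, go right
  at 21: 21 <= 21 <= 41, this is the LCA
LCA = 21


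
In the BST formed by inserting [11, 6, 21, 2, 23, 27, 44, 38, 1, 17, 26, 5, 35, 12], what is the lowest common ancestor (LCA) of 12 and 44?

Tree insertion order: [11, 6, 21, 2, 23, 27, 44, 38, 1, 17, 26, 5, 35, 12]
Tree (level-order array): [11, 6, 21, 2, None, 17, 23, 1, 5, 12, None, None, 27, None, None, None, None, None, None, 26, 44, None, None, 38, None, 35]
In a BST, the LCA of p=12, q=44 is the first node v on the
root-to-leaf path with p <= v <= q (go left if both < v, right if both > v).
Walk from root:
  at 11: both 12 and 44 > 11, go right
  at 21: 12 <= 21 <= 44, this is the LCA
LCA = 21


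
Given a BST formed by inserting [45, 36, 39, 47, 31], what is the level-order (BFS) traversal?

Tree insertion order: [45, 36, 39, 47, 31]
Tree (level-order array): [45, 36, 47, 31, 39]
BFS from the root, enqueuing left then right child of each popped node:
  queue [45] -> pop 45, enqueue [36, 47], visited so far: [45]
  queue [36, 47] -> pop 36, enqueue [31, 39], visited so far: [45, 36]
  queue [47, 31, 39] -> pop 47, enqueue [none], visited so far: [45, 36, 47]
  queue [31, 39] -> pop 31, enqueue [none], visited so far: [45, 36, 47, 31]
  queue [39] -> pop 39, enqueue [none], visited so far: [45, 36, 47, 31, 39]
Result: [45, 36, 47, 31, 39]


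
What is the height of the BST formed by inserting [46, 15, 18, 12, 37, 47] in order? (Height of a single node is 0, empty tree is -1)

Insertion order: [46, 15, 18, 12, 37, 47]
Tree (level-order array): [46, 15, 47, 12, 18, None, None, None, None, None, 37]
Compute height bottom-up (empty subtree = -1):
  height(12) = 1 + max(-1, -1) = 0
  height(37) = 1 + max(-1, -1) = 0
  height(18) = 1 + max(-1, 0) = 1
  height(15) = 1 + max(0, 1) = 2
  height(47) = 1 + max(-1, -1) = 0
  height(46) = 1 + max(2, 0) = 3
Height = 3


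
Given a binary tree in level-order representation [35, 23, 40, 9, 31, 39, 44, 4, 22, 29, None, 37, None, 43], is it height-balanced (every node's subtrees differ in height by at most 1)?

Tree (level-order array): [35, 23, 40, 9, 31, 39, 44, 4, 22, 29, None, 37, None, 43]
Definition: a tree is height-balanced if, at every node, |h(left) - h(right)| <= 1 (empty subtree has height -1).
Bottom-up per-node check:
  node 4: h_left=-1, h_right=-1, diff=0 [OK], height=0
  node 22: h_left=-1, h_right=-1, diff=0 [OK], height=0
  node 9: h_left=0, h_right=0, diff=0 [OK], height=1
  node 29: h_left=-1, h_right=-1, diff=0 [OK], height=0
  node 31: h_left=0, h_right=-1, diff=1 [OK], height=1
  node 23: h_left=1, h_right=1, diff=0 [OK], height=2
  node 37: h_left=-1, h_right=-1, diff=0 [OK], height=0
  node 39: h_left=0, h_right=-1, diff=1 [OK], height=1
  node 43: h_left=-1, h_right=-1, diff=0 [OK], height=0
  node 44: h_left=0, h_right=-1, diff=1 [OK], height=1
  node 40: h_left=1, h_right=1, diff=0 [OK], height=2
  node 35: h_left=2, h_right=2, diff=0 [OK], height=3
All nodes satisfy the balance condition.
Result: Balanced


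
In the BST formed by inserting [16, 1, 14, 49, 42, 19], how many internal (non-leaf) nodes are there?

Tree built from: [16, 1, 14, 49, 42, 19]
Tree (level-order array): [16, 1, 49, None, 14, 42, None, None, None, 19]
Rule: An internal node has at least one child.
Per-node child counts:
  node 16: 2 child(ren)
  node 1: 1 child(ren)
  node 14: 0 child(ren)
  node 49: 1 child(ren)
  node 42: 1 child(ren)
  node 19: 0 child(ren)
Matching nodes: [16, 1, 49, 42]
Count of internal (non-leaf) nodes: 4


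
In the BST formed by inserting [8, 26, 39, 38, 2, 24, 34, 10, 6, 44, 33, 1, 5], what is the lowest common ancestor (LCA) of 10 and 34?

Tree insertion order: [8, 26, 39, 38, 2, 24, 34, 10, 6, 44, 33, 1, 5]
Tree (level-order array): [8, 2, 26, 1, 6, 24, 39, None, None, 5, None, 10, None, 38, 44, None, None, None, None, 34, None, None, None, 33]
In a BST, the LCA of p=10, q=34 is the first node v on the
root-to-leaf path with p <= v <= q (go left if both < v, right if both > v).
Walk from root:
  at 8: both 10 and 34 > 8, go right
  at 26: 10 <= 26 <= 34, this is the LCA
LCA = 26


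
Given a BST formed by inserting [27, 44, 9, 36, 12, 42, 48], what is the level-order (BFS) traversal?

Tree insertion order: [27, 44, 9, 36, 12, 42, 48]
Tree (level-order array): [27, 9, 44, None, 12, 36, 48, None, None, None, 42]
BFS from the root, enqueuing left then right child of each popped node:
  queue [27] -> pop 27, enqueue [9, 44], visited so far: [27]
  queue [9, 44] -> pop 9, enqueue [12], visited so far: [27, 9]
  queue [44, 12] -> pop 44, enqueue [36, 48], visited so far: [27, 9, 44]
  queue [12, 36, 48] -> pop 12, enqueue [none], visited so far: [27, 9, 44, 12]
  queue [36, 48] -> pop 36, enqueue [42], visited so far: [27, 9, 44, 12, 36]
  queue [48, 42] -> pop 48, enqueue [none], visited so far: [27, 9, 44, 12, 36, 48]
  queue [42] -> pop 42, enqueue [none], visited so far: [27, 9, 44, 12, 36, 48, 42]
Result: [27, 9, 44, 12, 36, 48, 42]


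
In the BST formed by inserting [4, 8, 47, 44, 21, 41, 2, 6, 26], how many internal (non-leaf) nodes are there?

Tree built from: [4, 8, 47, 44, 21, 41, 2, 6, 26]
Tree (level-order array): [4, 2, 8, None, None, 6, 47, None, None, 44, None, 21, None, None, 41, 26]
Rule: An internal node has at least one child.
Per-node child counts:
  node 4: 2 child(ren)
  node 2: 0 child(ren)
  node 8: 2 child(ren)
  node 6: 0 child(ren)
  node 47: 1 child(ren)
  node 44: 1 child(ren)
  node 21: 1 child(ren)
  node 41: 1 child(ren)
  node 26: 0 child(ren)
Matching nodes: [4, 8, 47, 44, 21, 41]
Count of internal (non-leaf) nodes: 6


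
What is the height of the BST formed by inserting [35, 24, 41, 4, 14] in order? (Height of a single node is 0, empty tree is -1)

Insertion order: [35, 24, 41, 4, 14]
Tree (level-order array): [35, 24, 41, 4, None, None, None, None, 14]
Compute height bottom-up (empty subtree = -1):
  height(14) = 1 + max(-1, -1) = 0
  height(4) = 1 + max(-1, 0) = 1
  height(24) = 1 + max(1, -1) = 2
  height(41) = 1 + max(-1, -1) = 0
  height(35) = 1 + max(2, 0) = 3
Height = 3


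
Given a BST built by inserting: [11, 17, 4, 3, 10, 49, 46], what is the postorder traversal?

Tree insertion order: [11, 17, 4, 3, 10, 49, 46]
Tree (level-order array): [11, 4, 17, 3, 10, None, 49, None, None, None, None, 46]
Postorder traversal: [3, 10, 4, 46, 49, 17, 11]


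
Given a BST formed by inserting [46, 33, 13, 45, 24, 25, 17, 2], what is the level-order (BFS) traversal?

Tree insertion order: [46, 33, 13, 45, 24, 25, 17, 2]
Tree (level-order array): [46, 33, None, 13, 45, 2, 24, None, None, None, None, 17, 25]
BFS from the root, enqueuing left then right child of each popped node:
  queue [46] -> pop 46, enqueue [33], visited so far: [46]
  queue [33] -> pop 33, enqueue [13, 45], visited so far: [46, 33]
  queue [13, 45] -> pop 13, enqueue [2, 24], visited so far: [46, 33, 13]
  queue [45, 2, 24] -> pop 45, enqueue [none], visited so far: [46, 33, 13, 45]
  queue [2, 24] -> pop 2, enqueue [none], visited so far: [46, 33, 13, 45, 2]
  queue [24] -> pop 24, enqueue [17, 25], visited so far: [46, 33, 13, 45, 2, 24]
  queue [17, 25] -> pop 17, enqueue [none], visited so far: [46, 33, 13, 45, 2, 24, 17]
  queue [25] -> pop 25, enqueue [none], visited so far: [46, 33, 13, 45, 2, 24, 17, 25]
Result: [46, 33, 13, 45, 2, 24, 17, 25]


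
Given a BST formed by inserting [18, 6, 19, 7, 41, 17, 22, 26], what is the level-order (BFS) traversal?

Tree insertion order: [18, 6, 19, 7, 41, 17, 22, 26]
Tree (level-order array): [18, 6, 19, None, 7, None, 41, None, 17, 22, None, None, None, None, 26]
BFS from the root, enqueuing left then right child of each popped node:
  queue [18] -> pop 18, enqueue [6, 19], visited so far: [18]
  queue [6, 19] -> pop 6, enqueue [7], visited so far: [18, 6]
  queue [19, 7] -> pop 19, enqueue [41], visited so far: [18, 6, 19]
  queue [7, 41] -> pop 7, enqueue [17], visited so far: [18, 6, 19, 7]
  queue [41, 17] -> pop 41, enqueue [22], visited so far: [18, 6, 19, 7, 41]
  queue [17, 22] -> pop 17, enqueue [none], visited so far: [18, 6, 19, 7, 41, 17]
  queue [22] -> pop 22, enqueue [26], visited so far: [18, 6, 19, 7, 41, 17, 22]
  queue [26] -> pop 26, enqueue [none], visited so far: [18, 6, 19, 7, 41, 17, 22, 26]
Result: [18, 6, 19, 7, 41, 17, 22, 26]


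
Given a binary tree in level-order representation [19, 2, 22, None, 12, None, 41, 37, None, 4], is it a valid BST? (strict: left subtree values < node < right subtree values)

Level-order array: [19, 2, 22, None, 12, None, 41, 37, None, 4]
Validate using subtree bounds (lo, hi): at each node, require lo < value < hi,
then recurse left with hi=value and right with lo=value.
Preorder trace (stopping at first violation):
  at node 19 with bounds (-inf, +inf): OK
  at node 2 with bounds (-inf, 19): OK
  at node 12 with bounds (2, 19): OK
  at node 37 with bounds (2, 12): VIOLATION
Node 37 violates its bound: not (2 < 37 < 12).
Result: Not a valid BST


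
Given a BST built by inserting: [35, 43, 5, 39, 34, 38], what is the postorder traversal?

Tree insertion order: [35, 43, 5, 39, 34, 38]
Tree (level-order array): [35, 5, 43, None, 34, 39, None, None, None, 38]
Postorder traversal: [34, 5, 38, 39, 43, 35]


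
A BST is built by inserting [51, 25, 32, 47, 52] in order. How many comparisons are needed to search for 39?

Search path for 39: 51 -> 25 -> 32 -> 47
Found: False
Comparisons: 4


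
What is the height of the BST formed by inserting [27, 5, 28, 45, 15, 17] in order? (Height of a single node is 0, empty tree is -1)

Insertion order: [27, 5, 28, 45, 15, 17]
Tree (level-order array): [27, 5, 28, None, 15, None, 45, None, 17]
Compute height bottom-up (empty subtree = -1):
  height(17) = 1 + max(-1, -1) = 0
  height(15) = 1 + max(-1, 0) = 1
  height(5) = 1 + max(-1, 1) = 2
  height(45) = 1 + max(-1, -1) = 0
  height(28) = 1 + max(-1, 0) = 1
  height(27) = 1 + max(2, 1) = 3
Height = 3


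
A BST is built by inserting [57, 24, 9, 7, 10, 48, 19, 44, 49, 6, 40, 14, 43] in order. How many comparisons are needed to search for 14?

Search path for 14: 57 -> 24 -> 9 -> 10 -> 19 -> 14
Found: True
Comparisons: 6


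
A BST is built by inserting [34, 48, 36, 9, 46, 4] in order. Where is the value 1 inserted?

Starting tree (level order): [34, 9, 48, 4, None, 36, None, None, None, None, 46]
Insertion path: 34 -> 9 -> 4
Result: insert 1 as left child of 4
Final tree (level order): [34, 9, 48, 4, None, 36, None, 1, None, None, 46]


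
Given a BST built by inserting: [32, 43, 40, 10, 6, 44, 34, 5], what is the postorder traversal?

Tree insertion order: [32, 43, 40, 10, 6, 44, 34, 5]
Tree (level-order array): [32, 10, 43, 6, None, 40, 44, 5, None, 34]
Postorder traversal: [5, 6, 10, 34, 40, 44, 43, 32]


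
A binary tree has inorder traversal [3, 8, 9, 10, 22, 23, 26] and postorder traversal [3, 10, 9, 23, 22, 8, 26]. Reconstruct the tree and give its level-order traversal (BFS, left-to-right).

Inorder:   [3, 8, 9, 10, 22, 23, 26]
Postorder: [3, 10, 9, 23, 22, 8, 26]
Algorithm: postorder visits root last, so walk postorder right-to-left;
each value is the root of the current inorder slice — split it at that
value, recurse on the right subtree first, then the left.
Recursive splits:
  root=26; inorder splits into left=[3, 8, 9, 10, 22, 23], right=[]
  root=8; inorder splits into left=[3], right=[9, 10, 22, 23]
  root=22; inorder splits into left=[9, 10], right=[23]
  root=23; inorder splits into left=[], right=[]
  root=9; inorder splits into left=[], right=[10]
  root=10; inorder splits into left=[], right=[]
  root=3; inorder splits into left=[], right=[]
Reconstructed level-order: [26, 8, 3, 22, 9, 23, 10]


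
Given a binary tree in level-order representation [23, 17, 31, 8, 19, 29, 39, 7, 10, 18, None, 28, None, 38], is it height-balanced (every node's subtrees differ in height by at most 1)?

Tree (level-order array): [23, 17, 31, 8, 19, 29, 39, 7, 10, 18, None, 28, None, 38]
Definition: a tree is height-balanced if, at every node, |h(left) - h(right)| <= 1 (empty subtree has height -1).
Bottom-up per-node check:
  node 7: h_left=-1, h_right=-1, diff=0 [OK], height=0
  node 10: h_left=-1, h_right=-1, diff=0 [OK], height=0
  node 8: h_left=0, h_right=0, diff=0 [OK], height=1
  node 18: h_left=-1, h_right=-1, diff=0 [OK], height=0
  node 19: h_left=0, h_right=-1, diff=1 [OK], height=1
  node 17: h_left=1, h_right=1, diff=0 [OK], height=2
  node 28: h_left=-1, h_right=-1, diff=0 [OK], height=0
  node 29: h_left=0, h_right=-1, diff=1 [OK], height=1
  node 38: h_left=-1, h_right=-1, diff=0 [OK], height=0
  node 39: h_left=0, h_right=-1, diff=1 [OK], height=1
  node 31: h_left=1, h_right=1, diff=0 [OK], height=2
  node 23: h_left=2, h_right=2, diff=0 [OK], height=3
All nodes satisfy the balance condition.
Result: Balanced


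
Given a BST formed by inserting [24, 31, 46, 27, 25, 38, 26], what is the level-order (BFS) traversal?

Tree insertion order: [24, 31, 46, 27, 25, 38, 26]
Tree (level-order array): [24, None, 31, 27, 46, 25, None, 38, None, None, 26]
BFS from the root, enqueuing left then right child of each popped node:
  queue [24] -> pop 24, enqueue [31], visited so far: [24]
  queue [31] -> pop 31, enqueue [27, 46], visited so far: [24, 31]
  queue [27, 46] -> pop 27, enqueue [25], visited so far: [24, 31, 27]
  queue [46, 25] -> pop 46, enqueue [38], visited so far: [24, 31, 27, 46]
  queue [25, 38] -> pop 25, enqueue [26], visited so far: [24, 31, 27, 46, 25]
  queue [38, 26] -> pop 38, enqueue [none], visited so far: [24, 31, 27, 46, 25, 38]
  queue [26] -> pop 26, enqueue [none], visited so far: [24, 31, 27, 46, 25, 38, 26]
Result: [24, 31, 27, 46, 25, 38, 26]


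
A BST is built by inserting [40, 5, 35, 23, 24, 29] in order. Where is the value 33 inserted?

Starting tree (level order): [40, 5, None, None, 35, 23, None, None, 24, None, 29]
Insertion path: 40 -> 5 -> 35 -> 23 -> 24 -> 29
Result: insert 33 as right child of 29
Final tree (level order): [40, 5, None, None, 35, 23, None, None, 24, None, 29, None, 33]


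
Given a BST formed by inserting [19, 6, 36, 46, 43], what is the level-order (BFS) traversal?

Tree insertion order: [19, 6, 36, 46, 43]
Tree (level-order array): [19, 6, 36, None, None, None, 46, 43]
BFS from the root, enqueuing left then right child of each popped node:
  queue [19] -> pop 19, enqueue [6, 36], visited so far: [19]
  queue [6, 36] -> pop 6, enqueue [none], visited so far: [19, 6]
  queue [36] -> pop 36, enqueue [46], visited so far: [19, 6, 36]
  queue [46] -> pop 46, enqueue [43], visited so far: [19, 6, 36, 46]
  queue [43] -> pop 43, enqueue [none], visited so far: [19, 6, 36, 46, 43]
Result: [19, 6, 36, 46, 43]


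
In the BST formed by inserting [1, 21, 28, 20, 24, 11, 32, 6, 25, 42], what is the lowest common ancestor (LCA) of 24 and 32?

Tree insertion order: [1, 21, 28, 20, 24, 11, 32, 6, 25, 42]
Tree (level-order array): [1, None, 21, 20, 28, 11, None, 24, 32, 6, None, None, 25, None, 42]
In a BST, the LCA of p=24, q=32 is the first node v on the
root-to-leaf path with p <= v <= q (go left if both < v, right if both > v).
Walk from root:
  at 1: both 24 and 32 > 1, go right
  at 21: both 24 and 32 > 21, go right
  at 28: 24 <= 28 <= 32, this is the LCA
LCA = 28


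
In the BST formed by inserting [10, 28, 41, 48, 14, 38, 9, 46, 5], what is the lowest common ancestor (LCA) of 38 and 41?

Tree insertion order: [10, 28, 41, 48, 14, 38, 9, 46, 5]
Tree (level-order array): [10, 9, 28, 5, None, 14, 41, None, None, None, None, 38, 48, None, None, 46]
In a BST, the LCA of p=38, q=41 is the first node v on the
root-to-leaf path with p <= v <= q (go left if both < v, right if both > v).
Walk from root:
  at 10: both 38 and 41 > 10, go right
  at 28: both 38 and 41 > 28, go right
  at 41: 38 <= 41 <= 41, this is the LCA
LCA = 41


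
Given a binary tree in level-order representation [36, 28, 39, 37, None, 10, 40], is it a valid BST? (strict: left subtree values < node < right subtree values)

Level-order array: [36, 28, 39, 37, None, 10, 40]
Validate using subtree bounds (lo, hi): at each node, require lo < value < hi,
then recurse left with hi=value and right with lo=value.
Preorder trace (stopping at first violation):
  at node 36 with bounds (-inf, +inf): OK
  at node 28 with bounds (-inf, 36): OK
  at node 37 with bounds (-inf, 28): VIOLATION
Node 37 violates its bound: not (-inf < 37 < 28).
Result: Not a valid BST


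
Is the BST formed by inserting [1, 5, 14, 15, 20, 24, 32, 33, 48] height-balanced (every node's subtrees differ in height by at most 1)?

Tree (level-order array): [1, None, 5, None, 14, None, 15, None, 20, None, 24, None, 32, None, 33, None, 48]
Definition: a tree is height-balanced if, at every node, |h(left) - h(right)| <= 1 (empty subtree has height -1).
Bottom-up per-node check:
  node 48: h_left=-1, h_right=-1, diff=0 [OK], height=0
  node 33: h_left=-1, h_right=0, diff=1 [OK], height=1
  node 32: h_left=-1, h_right=1, diff=2 [FAIL (|-1-1|=2 > 1)], height=2
  node 24: h_left=-1, h_right=2, diff=3 [FAIL (|-1-2|=3 > 1)], height=3
  node 20: h_left=-1, h_right=3, diff=4 [FAIL (|-1-3|=4 > 1)], height=4
  node 15: h_left=-1, h_right=4, diff=5 [FAIL (|-1-4|=5 > 1)], height=5
  node 14: h_left=-1, h_right=5, diff=6 [FAIL (|-1-5|=6 > 1)], height=6
  node 5: h_left=-1, h_right=6, diff=7 [FAIL (|-1-6|=7 > 1)], height=7
  node 1: h_left=-1, h_right=7, diff=8 [FAIL (|-1-7|=8 > 1)], height=8
Node 32 violates the condition: |-1 - 1| = 2 > 1.
Result: Not balanced


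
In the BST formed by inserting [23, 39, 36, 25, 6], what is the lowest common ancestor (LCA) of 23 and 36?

Tree insertion order: [23, 39, 36, 25, 6]
Tree (level-order array): [23, 6, 39, None, None, 36, None, 25]
In a BST, the LCA of p=23, q=36 is the first node v on the
root-to-leaf path with p <= v <= q (go left if both < v, right if both > v).
Walk from root:
  at 23: 23 <= 23 <= 36, this is the LCA
LCA = 23


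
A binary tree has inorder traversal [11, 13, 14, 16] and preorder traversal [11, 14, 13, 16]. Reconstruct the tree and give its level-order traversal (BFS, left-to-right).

Inorder:  [11, 13, 14, 16]
Preorder: [11, 14, 13, 16]
Algorithm: preorder visits root first, so consume preorder in order;
for each root, split the current inorder slice at that value into
left-subtree inorder and right-subtree inorder, then recurse.
Recursive splits:
  root=11; inorder splits into left=[], right=[13, 14, 16]
  root=14; inorder splits into left=[13], right=[16]
  root=13; inorder splits into left=[], right=[]
  root=16; inorder splits into left=[], right=[]
Reconstructed level-order: [11, 14, 13, 16]


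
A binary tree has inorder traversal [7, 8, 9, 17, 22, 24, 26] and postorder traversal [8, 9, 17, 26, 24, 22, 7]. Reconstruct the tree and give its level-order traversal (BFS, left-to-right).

Inorder:   [7, 8, 9, 17, 22, 24, 26]
Postorder: [8, 9, 17, 26, 24, 22, 7]
Algorithm: postorder visits root last, so walk postorder right-to-left;
each value is the root of the current inorder slice — split it at that
value, recurse on the right subtree first, then the left.
Recursive splits:
  root=7; inorder splits into left=[], right=[8, 9, 17, 22, 24, 26]
  root=22; inorder splits into left=[8, 9, 17], right=[24, 26]
  root=24; inorder splits into left=[], right=[26]
  root=26; inorder splits into left=[], right=[]
  root=17; inorder splits into left=[8, 9], right=[]
  root=9; inorder splits into left=[8], right=[]
  root=8; inorder splits into left=[], right=[]
Reconstructed level-order: [7, 22, 17, 24, 9, 26, 8]


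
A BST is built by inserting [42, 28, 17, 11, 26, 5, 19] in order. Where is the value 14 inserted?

Starting tree (level order): [42, 28, None, 17, None, 11, 26, 5, None, 19]
Insertion path: 42 -> 28 -> 17 -> 11
Result: insert 14 as right child of 11
Final tree (level order): [42, 28, None, 17, None, 11, 26, 5, 14, 19]


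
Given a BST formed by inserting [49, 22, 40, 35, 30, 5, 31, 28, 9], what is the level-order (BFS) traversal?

Tree insertion order: [49, 22, 40, 35, 30, 5, 31, 28, 9]
Tree (level-order array): [49, 22, None, 5, 40, None, 9, 35, None, None, None, 30, None, 28, 31]
BFS from the root, enqueuing left then right child of each popped node:
  queue [49] -> pop 49, enqueue [22], visited so far: [49]
  queue [22] -> pop 22, enqueue [5, 40], visited so far: [49, 22]
  queue [5, 40] -> pop 5, enqueue [9], visited so far: [49, 22, 5]
  queue [40, 9] -> pop 40, enqueue [35], visited so far: [49, 22, 5, 40]
  queue [9, 35] -> pop 9, enqueue [none], visited so far: [49, 22, 5, 40, 9]
  queue [35] -> pop 35, enqueue [30], visited so far: [49, 22, 5, 40, 9, 35]
  queue [30] -> pop 30, enqueue [28, 31], visited so far: [49, 22, 5, 40, 9, 35, 30]
  queue [28, 31] -> pop 28, enqueue [none], visited so far: [49, 22, 5, 40, 9, 35, 30, 28]
  queue [31] -> pop 31, enqueue [none], visited so far: [49, 22, 5, 40, 9, 35, 30, 28, 31]
Result: [49, 22, 5, 40, 9, 35, 30, 28, 31]


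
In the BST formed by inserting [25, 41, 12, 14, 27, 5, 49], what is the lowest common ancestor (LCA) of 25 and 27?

Tree insertion order: [25, 41, 12, 14, 27, 5, 49]
Tree (level-order array): [25, 12, 41, 5, 14, 27, 49]
In a BST, the LCA of p=25, q=27 is the first node v on the
root-to-leaf path with p <= v <= q (go left if both < v, right if both > v).
Walk from root:
  at 25: 25 <= 25 <= 27, this is the LCA
LCA = 25


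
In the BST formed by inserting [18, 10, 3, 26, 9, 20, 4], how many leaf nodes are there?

Tree built from: [18, 10, 3, 26, 9, 20, 4]
Tree (level-order array): [18, 10, 26, 3, None, 20, None, None, 9, None, None, 4]
Rule: A leaf has 0 children.
Per-node child counts:
  node 18: 2 child(ren)
  node 10: 1 child(ren)
  node 3: 1 child(ren)
  node 9: 1 child(ren)
  node 4: 0 child(ren)
  node 26: 1 child(ren)
  node 20: 0 child(ren)
Matching nodes: [4, 20]
Count of leaf nodes: 2


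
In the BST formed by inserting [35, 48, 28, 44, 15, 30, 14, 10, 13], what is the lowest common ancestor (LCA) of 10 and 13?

Tree insertion order: [35, 48, 28, 44, 15, 30, 14, 10, 13]
Tree (level-order array): [35, 28, 48, 15, 30, 44, None, 14, None, None, None, None, None, 10, None, None, 13]
In a BST, the LCA of p=10, q=13 is the first node v on the
root-to-leaf path with p <= v <= q (go left if both < v, right if both > v).
Walk from root:
  at 35: both 10 and 13 < 35, go left
  at 28: both 10 and 13 < 28, go left
  at 15: both 10 and 13 < 15, go left
  at 14: both 10 and 13 < 14, go left
  at 10: 10 <= 10 <= 13, this is the LCA
LCA = 10


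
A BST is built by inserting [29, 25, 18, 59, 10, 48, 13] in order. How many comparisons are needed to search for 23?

Search path for 23: 29 -> 25 -> 18
Found: False
Comparisons: 3


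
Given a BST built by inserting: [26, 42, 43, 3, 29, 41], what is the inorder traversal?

Tree insertion order: [26, 42, 43, 3, 29, 41]
Tree (level-order array): [26, 3, 42, None, None, 29, 43, None, 41]
Inorder traversal: [3, 26, 29, 41, 42, 43]


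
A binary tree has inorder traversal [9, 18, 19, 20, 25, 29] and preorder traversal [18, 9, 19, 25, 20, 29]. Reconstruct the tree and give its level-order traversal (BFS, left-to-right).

Inorder:  [9, 18, 19, 20, 25, 29]
Preorder: [18, 9, 19, 25, 20, 29]
Algorithm: preorder visits root first, so consume preorder in order;
for each root, split the current inorder slice at that value into
left-subtree inorder and right-subtree inorder, then recurse.
Recursive splits:
  root=18; inorder splits into left=[9], right=[19, 20, 25, 29]
  root=9; inorder splits into left=[], right=[]
  root=19; inorder splits into left=[], right=[20, 25, 29]
  root=25; inorder splits into left=[20], right=[29]
  root=20; inorder splits into left=[], right=[]
  root=29; inorder splits into left=[], right=[]
Reconstructed level-order: [18, 9, 19, 25, 20, 29]


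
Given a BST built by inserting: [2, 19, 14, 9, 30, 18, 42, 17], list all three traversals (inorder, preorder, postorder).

Tree insertion order: [2, 19, 14, 9, 30, 18, 42, 17]
Tree (level-order array): [2, None, 19, 14, 30, 9, 18, None, 42, None, None, 17]
Inorder (L, root, R): [2, 9, 14, 17, 18, 19, 30, 42]
Preorder (root, L, R): [2, 19, 14, 9, 18, 17, 30, 42]
Postorder (L, R, root): [9, 17, 18, 14, 42, 30, 19, 2]


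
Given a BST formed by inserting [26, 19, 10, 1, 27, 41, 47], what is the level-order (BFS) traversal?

Tree insertion order: [26, 19, 10, 1, 27, 41, 47]
Tree (level-order array): [26, 19, 27, 10, None, None, 41, 1, None, None, 47]
BFS from the root, enqueuing left then right child of each popped node:
  queue [26] -> pop 26, enqueue [19, 27], visited so far: [26]
  queue [19, 27] -> pop 19, enqueue [10], visited so far: [26, 19]
  queue [27, 10] -> pop 27, enqueue [41], visited so far: [26, 19, 27]
  queue [10, 41] -> pop 10, enqueue [1], visited so far: [26, 19, 27, 10]
  queue [41, 1] -> pop 41, enqueue [47], visited so far: [26, 19, 27, 10, 41]
  queue [1, 47] -> pop 1, enqueue [none], visited so far: [26, 19, 27, 10, 41, 1]
  queue [47] -> pop 47, enqueue [none], visited so far: [26, 19, 27, 10, 41, 1, 47]
Result: [26, 19, 27, 10, 41, 1, 47]


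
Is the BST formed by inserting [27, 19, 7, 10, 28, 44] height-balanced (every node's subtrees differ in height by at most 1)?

Tree (level-order array): [27, 19, 28, 7, None, None, 44, None, 10]
Definition: a tree is height-balanced if, at every node, |h(left) - h(right)| <= 1 (empty subtree has height -1).
Bottom-up per-node check:
  node 10: h_left=-1, h_right=-1, diff=0 [OK], height=0
  node 7: h_left=-1, h_right=0, diff=1 [OK], height=1
  node 19: h_left=1, h_right=-1, diff=2 [FAIL (|1--1|=2 > 1)], height=2
  node 44: h_left=-1, h_right=-1, diff=0 [OK], height=0
  node 28: h_left=-1, h_right=0, diff=1 [OK], height=1
  node 27: h_left=2, h_right=1, diff=1 [OK], height=3
Node 19 violates the condition: |1 - -1| = 2 > 1.
Result: Not balanced


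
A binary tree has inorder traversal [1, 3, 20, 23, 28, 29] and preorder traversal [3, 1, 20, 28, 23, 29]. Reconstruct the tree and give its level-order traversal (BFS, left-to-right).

Inorder:  [1, 3, 20, 23, 28, 29]
Preorder: [3, 1, 20, 28, 23, 29]
Algorithm: preorder visits root first, so consume preorder in order;
for each root, split the current inorder slice at that value into
left-subtree inorder and right-subtree inorder, then recurse.
Recursive splits:
  root=3; inorder splits into left=[1], right=[20, 23, 28, 29]
  root=1; inorder splits into left=[], right=[]
  root=20; inorder splits into left=[], right=[23, 28, 29]
  root=28; inorder splits into left=[23], right=[29]
  root=23; inorder splits into left=[], right=[]
  root=29; inorder splits into left=[], right=[]
Reconstructed level-order: [3, 1, 20, 28, 23, 29]


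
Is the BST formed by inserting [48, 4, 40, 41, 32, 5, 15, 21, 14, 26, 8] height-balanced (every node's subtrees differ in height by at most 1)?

Tree (level-order array): [48, 4, None, None, 40, 32, 41, 5, None, None, None, None, 15, 14, 21, 8, None, None, 26]
Definition: a tree is height-balanced if, at every node, |h(left) - h(right)| <= 1 (empty subtree has height -1).
Bottom-up per-node check:
  node 8: h_left=-1, h_right=-1, diff=0 [OK], height=0
  node 14: h_left=0, h_right=-1, diff=1 [OK], height=1
  node 26: h_left=-1, h_right=-1, diff=0 [OK], height=0
  node 21: h_left=-1, h_right=0, diff=1 [OK], height=1
  node 15: h_left=1, h_right=1, diff=0 [OK], height=2
  node 5: h_left=-1, h_right=2, diff=3 [FAIL (|-1-2|=3 > 1)], height=3
  node 32: h_left=3, h_right=-1, diff=4 [FAIL (|3--1|=4 > 1)], height=4
  node 41: h_left=-1, h_right=-1, diff=0 [OK], height=0
  node 40: h_left=4, h_right=0, diff=4 [FAIL (|4-0|=4 > 1)], height=5
  node 4: h_left=-1, h_right=5, diff=6 [FAIL (|-1-5|=6 > 1)], height=6
  node 48: h_left=6, h_right=-1, diff=7 [FAIL (|6--1|=7 > 1)], height=7
Node 5 violates the condition: |-1 - 2| = 3 > 1.
Result: Not balanced


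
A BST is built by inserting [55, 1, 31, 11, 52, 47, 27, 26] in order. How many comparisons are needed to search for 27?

Search path for 27: 55 -> 1 -> 31 -> 11 -> 27
Found: True
Comparisons: 5


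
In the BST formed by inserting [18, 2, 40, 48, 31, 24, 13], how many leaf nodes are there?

Tree built from: [18, 2, 40, 48, 31, 24, 13]
Tree (level-order array): [18, 2, 40, None, 13, 31, 48, None, None, 24]
Rule: A leaf has 0 children.
Per-node child counts:
  node 18: 2 child(ren)
  node 2: 1 child(ren)
  node 13: 0 child(ren)
  node 40: 2 child(ren)
  node 31: 1 child(ren)
  node 24: 0 child(ren)
  node 48: 0 child(ren)
Matching nodes: [13, 24, 48]
Count of leaf nodes: 3


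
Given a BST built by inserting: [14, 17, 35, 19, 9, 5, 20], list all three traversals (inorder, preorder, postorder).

Tree insertion order: [14, 17, 35, 19, 9, 5, 20]
Tree (level-order array): [14, 9, 17, 5, None, None, 35, None, None, 19, None, None, 20]
Inorder (L, root, R): [5, 9, 14, 17, 19, 20, 35]
Preorder (root, L, R): [14, 9, 5, 17, 35, 19, 20]
Postorder (L, R, root): [5, 9, 20, 19, 35, 17, 14]


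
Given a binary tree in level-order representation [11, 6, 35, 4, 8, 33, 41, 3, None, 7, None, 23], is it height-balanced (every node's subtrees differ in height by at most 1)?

Tree (level-order array): [11, 6, 35, 4, 8, 33, 41, 3, None, 7, None, 23]
Definition: a tree is height-balanced if, at every node, |h(left) - h(right)| <= 1 (empty subtree has height -1).
Bottom-up per-node check:
  node 3: h_left=-1, h_right=-1, diff=0 [OK], height=0
  node 4: h_left=0, h_right=-1, diff=1 [OK], height=1
  node 7: h_left=-1, h_right=-1, diff=0 [OK], height=0
  node 8: h_left=0, h_right=-1, diff=1 [OK], height=1
  node 6: h_left=1, h_right=1, diff=0 [OK], height=2
  node 23: h_left=-1, h_right=-1, diff=0 [OK], height=0
  node 33: h_left=0, h_right=-1, diff=1 [OK], height=1
  node 41: h_left=-1, h_right=-1, diff=0 [OK], height=0
  node 35: h_left=1, h_right=0, diff=1 [OK], height=2
  node 11: h_left=2, h_right=2, diff=0 [OK], height=3
All nodes satisfy the balance condition.
Result: Balanced


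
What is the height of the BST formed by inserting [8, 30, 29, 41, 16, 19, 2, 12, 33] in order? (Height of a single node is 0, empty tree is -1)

Insertion order: [8, 30, 29, 41, 16, 19, 2, 12, 33]
Tree (level-order array): [8, 2, 30, None, None, 29, 41, 16, None, 33, None, 12, 19]
Compute height bottom-up (empty subtree = -1):
  height(2) = 1 + max(-1, -1) = 0
  height(12) = 1 + max(-1, -1) = 0
  height(19) = 1 + max(-1, -1) = 0
  height(16) = 1 + max(0, 0) = 1
  height(29) = 1 + max(1, -1) = 2
  height(33) = 1 + max(-1, -1) = 0
  height(41) = 1 + max(0, -1) = 1
  height(30) = 1 + max(2, 1) = 3
  height(8) = 1 + max(0, 3) = 4
Height = 4


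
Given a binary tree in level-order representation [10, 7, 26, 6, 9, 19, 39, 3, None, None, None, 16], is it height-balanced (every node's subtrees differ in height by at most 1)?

Tree (level-order array): [10, 7, 26, 6, 9, 19, 39, 3, None, None, None, 16]
Definition: a tree is height-balanced if, at every node, |h(left) - h(right)| <= 1 (empty subtree has height -1).
Bottom-up per-node check:
  node 3: h_left=-1, h_right=-1, diff=0 [OK], height=0
  node 6: h_left=0, h_right=-1, diff=1 [OK], height=1
  node 9: h_left=-1, h_right=-1, diff=0 [OK], height=0
  node 7: h_left=1, h_right=0, diff=1 [OK], height=2
  node 16: h_left=-1, h_right=-1, diff=0 [OK], height=0
  node 19: h_left=0, h_right=-1, diff=1 [OK], height=1
  node 39: h_left=-1, h_right=-1, diff=0 [OK], height=0
  node 26: h_left=1, h_right=0, diff=1 [OK], height=2
  node 10: h_left=2, h_right=2, diff=0 [OK], height=3
All nodes satisfy the balance condition.
Result: Balanced


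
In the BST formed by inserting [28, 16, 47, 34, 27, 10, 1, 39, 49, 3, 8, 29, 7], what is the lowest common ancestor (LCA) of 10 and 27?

Tree insertion order: [28, 16, 47, 34, 27, 10, 1, 39, 49, 3, 8, 29, 7]
Tree (level-order array): [28, 16, 47, 10, 27, 34, 49, 1, None, None, None, 29, 39, None, None, None, 3, None, None, None, None, None, 8, 7]
In a BST, the LCA of p=10, q=27 is the first node v on the
root-to-leaf path with p <= v <= q (go left if both < v, right if both > v).
Walk from root:
  at 28: both 10 and 27 < 28, go left
  at 16: 10 <= 16 <= 27, this is the LCA
LCA = 16
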